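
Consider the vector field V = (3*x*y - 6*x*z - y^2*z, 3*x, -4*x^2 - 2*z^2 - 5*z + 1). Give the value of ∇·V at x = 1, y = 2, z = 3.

-29

∂V₁/∂x = 3*y - 6*z
∂V₂/∂y = 0
∂V₃/∂z = -4*z - 5
∇·V = 3*y - 10*z - 5
At (1, 2, 3): -29.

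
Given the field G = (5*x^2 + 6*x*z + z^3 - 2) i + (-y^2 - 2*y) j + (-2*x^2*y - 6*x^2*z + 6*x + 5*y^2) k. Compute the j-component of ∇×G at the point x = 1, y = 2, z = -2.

(∇×G)_2 = ∂G₁/∂z − ∂G₃/∂x
= 6*x + 3*z^2 − (-4*x*y - 12*x*z + 6)
= 4*x*y + 12*x*z + 6*x + 3*z^2 - 6
At (1, 2, -2): -4.

-4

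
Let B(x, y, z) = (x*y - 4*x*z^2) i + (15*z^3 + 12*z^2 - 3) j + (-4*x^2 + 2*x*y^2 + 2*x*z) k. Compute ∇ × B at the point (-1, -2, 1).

(∇×B)₁ = ∂B₃/∂y − ∂B₂/∂z = 4*x*y - 45*z^2 - 24*z
(∇×B)₂ = ∂B₁/∂z − ∂B₃/∂x = -8*x*z + 8*x - 2*y^2 - 2*z
(∇×B)₃ = ∂B₂/∂x − ∂B₁/∂y = -x
∇×B = (4*x*y - 45*z^2 - 24*z, -8*x*z + 8*x - 2*y^2 - 2*z, -x)
At (-1, -2, 1): (-61, -10, 1).

(-61, -10, 1)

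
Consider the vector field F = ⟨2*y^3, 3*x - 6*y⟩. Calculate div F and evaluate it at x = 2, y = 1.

-6

∂F₁/∂x = 0
∂F₂/∂y = -6
∇·F = -6
At (2, 1): -6.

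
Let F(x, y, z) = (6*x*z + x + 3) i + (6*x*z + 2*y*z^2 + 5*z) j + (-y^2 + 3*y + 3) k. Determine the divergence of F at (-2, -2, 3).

37

∂F₁/∂x = 6*z + 1
∂F₂/∂y = 2*z^2
∂F₃/∂z = 0
∇·F = 2*z^2 + 6*z + 1
At (-2, -2, 3): 37.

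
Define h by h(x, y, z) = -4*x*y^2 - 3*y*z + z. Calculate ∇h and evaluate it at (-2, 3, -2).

(-36, 54, -8)

∂h/∂x = -4*y^2
∂h/∂y = -8*x*y - 3*z
∂h/∂z = -3*y + 1
∇h = (-4*y^2, -8*x*y - 3*z, -3*y + 1)
At (-2, 3, -2): (-36, 54, -8).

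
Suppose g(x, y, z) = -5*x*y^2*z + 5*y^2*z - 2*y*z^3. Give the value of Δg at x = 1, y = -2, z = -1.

∂²g/∂x² = 0
∂²g/∂y² = 10*z*(-x + 1)
∂²g/∂z² = -12*y*z
∇²g = -10*x*z - 12*y*z + 10*z
At (1, -2, -1): -24.

-24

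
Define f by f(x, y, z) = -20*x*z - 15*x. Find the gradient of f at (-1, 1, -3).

∂f/∂x = -20*z - 15
∂f/∂y = 0
∂f/∂z = -20*x
∇f = (-20*z - 15, 0, -20*x)
At (-1, 1, -3): (45, 0, 20).

(45, 0, 20)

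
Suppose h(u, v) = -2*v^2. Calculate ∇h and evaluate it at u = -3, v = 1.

∂h/∂u = 0
∂h/∂v = -4*v
∇h = (0, -4*v)
At (-3, 1): (0, -4).

(0, -4)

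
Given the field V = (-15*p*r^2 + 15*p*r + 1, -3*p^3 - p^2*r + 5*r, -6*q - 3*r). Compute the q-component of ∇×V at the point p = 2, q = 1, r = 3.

-150

(∇×V)_2 = ∂V₁/∂r − ∂V₃/∂p
= -30*p*r + 15*p − (0)
= -30*p*r + 15*p
At (2, 1, 3): -150.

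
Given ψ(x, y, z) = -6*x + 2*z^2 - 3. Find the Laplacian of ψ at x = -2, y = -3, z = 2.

4

∂²ψ/∂x² = 0
∂²ψ/∂y² = 0
∂²ψ/∂z² = 4
∇²ψ = 4
At (-2, -3, 2): 4.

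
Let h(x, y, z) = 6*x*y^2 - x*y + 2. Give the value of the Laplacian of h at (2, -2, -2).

24

∂²h/∂x² = 0
∂²h/∂y² = 12*x
∂²h/∂z² = 0
∇²h = 12*x
At (2, -2, -2): 24.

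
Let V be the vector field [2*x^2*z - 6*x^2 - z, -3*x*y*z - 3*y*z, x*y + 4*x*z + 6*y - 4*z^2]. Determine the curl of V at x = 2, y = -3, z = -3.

(-19, 22, -27)

(∇×V)₁ = ∂V₃/∂y − ∂V₂/∂z = 3*x*y + x + 3*y + 6
(∇×V)₂ = ∂V₁/∂z − ∂V₃/∂x = 2*x^2 - y - 4*z - 1
(∇×V)₃ = ∂V₂/∂x − ∂V₁/∂y = -3*y*z
∇×V = (3*x*y + x + 3*y + 6, 2*x^2 - y - 4*z - 1, -3*y*z)
At (2, -3, -3): (-19, 22, -27).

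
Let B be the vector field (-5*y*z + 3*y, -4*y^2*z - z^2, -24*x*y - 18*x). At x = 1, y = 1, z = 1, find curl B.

(-18, 37, 2)

(∇×B)₁ = ∂B₃/∂y − ∂B₂/∂z = -24*x + 4*y^2 + 2*z
(∇×B)₂ = ∂B₁/∂z − ∂B₃/∂x = 19*y + 18
(∇×B)₃ = ∂B₂/∂x − ∂B₁/∂y = 5*z - 3
∇×B = (-24*x + 4*y^2 + 2*z, 19*y + 18, 5*z - 3)
At (1, 1, 1): (-18, 37, 2).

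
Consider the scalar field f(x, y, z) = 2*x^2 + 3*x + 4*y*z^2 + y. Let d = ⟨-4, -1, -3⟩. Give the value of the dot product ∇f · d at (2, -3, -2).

∂f/∂x = 4*x + 3
∂f/∂y = 4*z^2 + 1
∂f/∂z = 8*y*z
∇f at (2, -3, -2) = (11, 17, 48)
∇f · d = (11)(-4) + (17)(-1) + (48)(-3) = -205

-205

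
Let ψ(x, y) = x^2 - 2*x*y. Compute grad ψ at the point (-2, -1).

∂ψ/∂x = 2*x - 2*y
∂ψ/∂y = -2*x
∇ψ = (2*x - 2*y, -2*x)
At (-2, -1): (-2, 4).

(-2, 4)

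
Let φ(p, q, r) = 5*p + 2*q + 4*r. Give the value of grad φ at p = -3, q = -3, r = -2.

∂φ/∂p = 5
∂φ/∂q = 2
∂φ/∂r = 4
∇φ = (5, 2, 4)
At (-3, -3, -2): (5, 2, 4).

(5, 2, 4)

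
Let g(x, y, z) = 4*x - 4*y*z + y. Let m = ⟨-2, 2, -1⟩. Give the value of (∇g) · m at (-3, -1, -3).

∂g/∂x = 4
∂g/∂y = -4*z + 1
∂g/∂z = -4*y
∇g at (-3, -1, -3) = (4, 13, 4)
∇g · m = (4)(-2) + (13)(2) + (4)(-1) = 14

14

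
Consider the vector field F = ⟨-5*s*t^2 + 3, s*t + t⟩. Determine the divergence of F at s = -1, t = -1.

∂F₁/∂s = -5*t^2
∂F₂/∂t = s + 1
∇·F = s - 5*t^2 + 1
At (-1, -1): -5.

-5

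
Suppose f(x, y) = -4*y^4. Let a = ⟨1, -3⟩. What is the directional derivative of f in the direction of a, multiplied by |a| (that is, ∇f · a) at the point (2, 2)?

384

∂f/∂x = 0
∂f/∂y = -16*y^3
∇f at (2, 2) = (0, -128)
∇f · a = (0)(1) + (-128)(-3) = 384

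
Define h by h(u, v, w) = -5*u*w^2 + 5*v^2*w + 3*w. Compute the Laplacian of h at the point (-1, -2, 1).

20

∂²h/∂u² = 0
∂²h/∂v² = 10*w
∂²h/∂w² = -10*u
∇²h = -10*u + 10*w
At (-1, -2, 1): 20.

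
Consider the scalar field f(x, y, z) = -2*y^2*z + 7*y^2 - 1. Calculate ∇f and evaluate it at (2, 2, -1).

∂f/∂x = 0
∂f/∂y = -4*y*z + 14*y
∂f/∂z = -2*y^2
∇f = (0, -4*y*z + 14*y, -2*y^2)
At (2, 2, -1): (0, 36, -8).

(0, 36, -8)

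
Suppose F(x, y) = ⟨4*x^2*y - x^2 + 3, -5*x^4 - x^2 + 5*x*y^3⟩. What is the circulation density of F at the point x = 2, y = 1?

∂F₂/∂x = -20*x^3 - 2*x + 5*y^3
∂F₁/∂y = 4*x^2
Scalar curl = -20*x^3 - 4*x^2 - 2*x + 5*y^3
At (2, 1): -175.

-175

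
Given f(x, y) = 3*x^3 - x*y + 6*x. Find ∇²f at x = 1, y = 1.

∂²f/∂x² = 18*x
∂²f/∂y² = 0
∇²f = 18*x
At (1, 1): 18.

18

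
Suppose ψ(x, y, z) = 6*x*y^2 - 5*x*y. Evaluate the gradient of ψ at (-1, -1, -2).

∂ψ/∂x = 6*y^2 - 5*y
∂ψ/∂y = 12*x*y - 5*x
∂ψ/∂z = 0
∇ψ = (6*y^2 - 5*y, 12*x*y - 5*x, 0)
At (-1, -1, -2): (11, 17, 0).

(11, 17, 0)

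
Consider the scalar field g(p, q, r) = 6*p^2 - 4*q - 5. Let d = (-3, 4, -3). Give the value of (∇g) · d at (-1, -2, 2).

∂g/∂p = 12*p
∂g/∂q = -4
∂g/∂r = 0
∇g at (-1, -2, 2) = (-12, -4, 0)
∇g · d = (-12)(-3) + (-4)(4) + (0)(-3) = 20

20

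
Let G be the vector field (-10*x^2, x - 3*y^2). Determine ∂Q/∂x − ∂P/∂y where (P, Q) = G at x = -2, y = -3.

1

∂G₂/∂x = 1
∂G₁/∂y = 0
Scalar curl = 1
At (-2, -3): 1.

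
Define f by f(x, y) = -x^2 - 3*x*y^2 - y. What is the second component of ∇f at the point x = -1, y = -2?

-13

(∇f)_2 = ∂f/∂y = -6*x*y - 1
At (-1, -2): -13.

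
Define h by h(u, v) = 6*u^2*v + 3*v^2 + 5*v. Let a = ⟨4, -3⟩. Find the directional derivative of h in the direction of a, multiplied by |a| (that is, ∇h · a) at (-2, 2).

-315

∂h/∂u = 12*u*v
∂h/∂v = 6*u^2 + 6*v + 5
∇h at (-2, 2) = (-48, 41)
∇h · a = (-48)(4) + (41)(-3) = -315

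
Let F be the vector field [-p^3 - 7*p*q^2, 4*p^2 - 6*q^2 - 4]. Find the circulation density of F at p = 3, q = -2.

-60

∂F₂/∂p = 8*p
∂F₁/∂q = -14*p*q
Scalar curl = 14*p*q + 8*p
At (3, -2): -60.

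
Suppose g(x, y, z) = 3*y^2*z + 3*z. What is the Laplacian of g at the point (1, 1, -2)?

-12

∂²g/∂x² = 0
∂²g/∂y² = 6*z
∂²g/∂z² = 0
∇²g = 6*z
At (1, 1, -2): -12.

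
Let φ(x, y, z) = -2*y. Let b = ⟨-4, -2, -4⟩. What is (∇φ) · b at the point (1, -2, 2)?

4

∂φ/∂x = 0
∂φ/∂y = -2
∂φ/∂z = 0
∇φ at (1, -2, 2) = (0, -2, 0)
∇φ · b = (0)(-4) + (-2)(-2) + (0)(-4) = 4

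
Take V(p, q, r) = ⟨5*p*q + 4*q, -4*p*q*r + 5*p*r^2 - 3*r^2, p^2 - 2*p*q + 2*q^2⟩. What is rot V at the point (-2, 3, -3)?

(∇×V)₁ = ∂V₃/∂q − ∂V₂/∂r = 4*p*q - 10*p*r - 2*p + 4*q + 6*r
(∇×V)₂ = ∂V₁/∂r − ∂V₃/∂p = -2*p + 2*q
(∇×V)₃ = ∂V₂/∂p − ∂V₁/∂q = -5*p - 4*q*r + 5*r^2 - 4
∇×V = (4*p*q - 10*p*r - 2*p + 4*q + 6*r, -2*p + 2*q, -5*p - 4*q*r + 5*r^2 - 4)
At (-2, 3, -3): (-86, 10, 87).

(-86, 10, 87)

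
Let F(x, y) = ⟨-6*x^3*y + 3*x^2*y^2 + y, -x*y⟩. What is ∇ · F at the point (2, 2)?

∂F₁/∂x = -18*x^2*y + 6*x*y^2
∂F₂/∂y = -x
∇·F = -18*x^2*y + 6*x*y^2 - x
At (2, 2): -98.

-98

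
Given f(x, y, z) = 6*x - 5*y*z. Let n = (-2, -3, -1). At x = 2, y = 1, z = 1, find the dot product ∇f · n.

∂f/∂x = 6
∂f/∂y = -5*z
∂f/∂z = -5*y
∇f at (2, 1, 1) = (6, -5, -5)
∇f · n = (6)(-2) + (-5)(-3) + (-5)(-1) = 8

8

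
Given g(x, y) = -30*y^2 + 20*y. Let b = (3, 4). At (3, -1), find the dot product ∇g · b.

320

∂g/∂x = 0
∂g/∂y = -60*y + 20
∇g at (3, -1) = (0, 80)
∇g · b = (0)(3) + (80)(4) = 320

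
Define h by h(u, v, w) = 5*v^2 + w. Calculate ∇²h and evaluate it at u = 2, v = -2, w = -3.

10

∂²h/∂u² = 0
∂²h/∂v² = 10
∂²h/∂w² = 0
∇²h = 10
At (2, -2, -3): 10.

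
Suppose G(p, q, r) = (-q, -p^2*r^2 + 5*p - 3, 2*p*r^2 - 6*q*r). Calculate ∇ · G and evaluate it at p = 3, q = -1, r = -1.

∂G₁/∂p = 0
∂G₂/∂q = 0
∂G₃/∂r = 4*p*r - 6*q
∇·G = 4*p*r - 6*q
At (3, -1, -1): -6.

-6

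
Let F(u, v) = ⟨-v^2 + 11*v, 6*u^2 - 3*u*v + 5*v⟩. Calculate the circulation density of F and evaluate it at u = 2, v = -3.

∂F₂/∂u = 12*u - 3*v
∂F₁/∂v = -2*v + 11
Scalar curl = 12*u - v - 11
At (2, -3): 16.

16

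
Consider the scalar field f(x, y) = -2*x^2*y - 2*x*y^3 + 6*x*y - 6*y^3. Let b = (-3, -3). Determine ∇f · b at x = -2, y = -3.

∂f/∂x = -4*x*y - 2*y^3 + 6*y
∂f/∂y = -2*x^2 - 6*x*y^2 + 6*x - 18*y^2
∇f at (-2, -3) = (12, -74)
∇f · b = (12)(-3) + (-74)(-3) = 186

186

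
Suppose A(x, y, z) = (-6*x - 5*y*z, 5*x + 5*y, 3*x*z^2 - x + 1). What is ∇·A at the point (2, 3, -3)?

-37

∂A₁/∂x = -6
∂A₂/∂y = 5
∂A₃/∂z = 6*x*z
∇·A = 6*x*z - 1
At (2, 3, -3): -37.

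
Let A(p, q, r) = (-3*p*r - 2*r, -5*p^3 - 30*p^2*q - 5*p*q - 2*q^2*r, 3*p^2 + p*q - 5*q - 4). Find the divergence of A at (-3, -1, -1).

∂A₁/∂p = -3*r
∂A₂/∂q = -30*p^2 - 5*p - 4*q*r
∂A₃/∂r = 0
∇·A = -30*p^2 - 5*p - 4*q*r - 3*r
At (-3, -1, -1): -256.

-256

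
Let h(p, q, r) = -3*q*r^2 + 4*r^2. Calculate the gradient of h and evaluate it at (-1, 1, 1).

∂h/∂p = 0
∂h/∂q = -3*r^2
∂h/∂r = -6*q*r + 8*r
∇h = (0, -3*r^2, -6*q*r + 8*r)
At (-1, 1, 1): (0, -3, 2).

(0, -3, 2)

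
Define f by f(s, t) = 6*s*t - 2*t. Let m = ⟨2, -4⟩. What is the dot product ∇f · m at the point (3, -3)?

∂f/∂s = 6*t
∂f/∂t = 6*s - 2
∇f at (3, -3) = (-18, 16)
∇f · m = (-18)(2) + (16)(-4) = -100

-100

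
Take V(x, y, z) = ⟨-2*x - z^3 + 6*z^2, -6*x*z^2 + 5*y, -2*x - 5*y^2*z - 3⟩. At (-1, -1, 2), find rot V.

(-4, 14, -24)

(∇×V)₁ = ∂V₃/∂y − ∂V₂/∂z = 12*x*z - 10*y*z
(∇×V)₂ = ∂V₁/∂z − ∂V₃/∂x = -3*z^2 + 12*z + 2
(∇×V)₃ = ∂V₂/∂x − ∂V₁/∂y = -6*z^2
∇×V = (12*x*z - 10*y*z, -3*z^2 + 12*z + 2, -6*z^2)
At (-1, -1, 2): (-4, 14, -24).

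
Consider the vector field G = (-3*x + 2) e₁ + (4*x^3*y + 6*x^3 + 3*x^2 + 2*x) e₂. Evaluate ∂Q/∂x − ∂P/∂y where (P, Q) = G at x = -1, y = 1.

26

∂G₂/∂x = 12*x^2*y + 18*x^2 + 6*x + 2
∂G₁/∂y = 0
Scalar curl = 12*x^2*y + 18*x^2 + 6*x + 2
At (-1, 1): 26.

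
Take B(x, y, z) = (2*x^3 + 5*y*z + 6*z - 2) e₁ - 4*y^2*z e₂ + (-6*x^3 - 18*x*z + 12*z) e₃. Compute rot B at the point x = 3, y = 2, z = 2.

(16, 214, -10)

(∇×B)₁ = ∂B₃/∂y − ∂B₂/∂z = 4*y^2
(∇×B)₂ = ∂B₁/∂z − ∂B₃/∂x = 18*x^2 + 5*y + 18*z + 6
(∇×B)₃ = ∂B₂/∂x − ∂B₁/∂y = -5*z
∇×B = (4*y^2, 18*x^2 + 5*y + 18*z + 6, -5*z)
At (3, 2, 2): (16, 214, -10).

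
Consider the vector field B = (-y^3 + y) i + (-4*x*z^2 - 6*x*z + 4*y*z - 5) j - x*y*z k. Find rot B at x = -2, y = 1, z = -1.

(-2, -1, 4)

(∇×B)₁ = ∂B₃/∂y − ∂B₂/∂z = 7*x*z + 6*x - 4*y
(∇×B)₂ = ∂B₁/∂z − ∂B₃/∂x = y*z
(∇×B)₃ = ∂B₂/∂x − ∂B₁/∂y = 3*y^2 - 4*z^2 - 6*z - 1
∇×B = (7*x*z + 6*x - 4*y, y*z, 3*y^2 - 4*z^2 - 6*z - 1)
At (-2, 1, -1): (-2, -1, 4).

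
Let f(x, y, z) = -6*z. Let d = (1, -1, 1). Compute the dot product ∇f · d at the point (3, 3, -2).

∂f/∂x = 0
∂f/∂y = 0
∂f/∂z = -6
∇f at (3, 3, -2) = (0, 0, -6)
∇f · d = (0)(1) + (0)(-1) + (-6)(1) = -6

-6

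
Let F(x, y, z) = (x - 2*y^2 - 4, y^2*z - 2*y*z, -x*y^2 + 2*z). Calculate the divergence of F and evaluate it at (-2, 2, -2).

-1

∂F₁/∂x = 1
∂F₂/∂y = 2*y*z - 2*z
∂F₃/∂z = 2
∇·F = 2*y*z - 2*z + 3
At (-2, 2, -2): -1.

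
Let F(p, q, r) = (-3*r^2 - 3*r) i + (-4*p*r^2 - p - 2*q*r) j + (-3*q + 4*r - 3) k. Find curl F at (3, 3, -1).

(-21, 3, -5)

(∇×F)₁ = ∂F₃/∂q − ∂F₂/∂r = 8*p*r + 2*q - 3
(∇×F)₂ = ∂F₁/∂r − ∂F₃/∂p = -6*r - 3
(∇×F)₃ = ∂F₂/∂p − ∂F₁/∂q = -4*r^2 - 1
∇×F = (8*p*r + 2*q - 3, -6*r - 3, -4*r^2 - 1)
At (3, 3, -1): (-21, 3, -5).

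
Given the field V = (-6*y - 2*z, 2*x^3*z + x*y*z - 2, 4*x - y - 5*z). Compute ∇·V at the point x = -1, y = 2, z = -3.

-2

∂V₁/∂x = 0
∂V₂/∂y = x*z
∂V₃/∂z = -5
∇·V = x*z - 5
At (-1, 2, -3): -2.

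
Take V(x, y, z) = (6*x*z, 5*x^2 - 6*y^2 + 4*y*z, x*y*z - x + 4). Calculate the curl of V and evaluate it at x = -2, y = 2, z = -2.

(∇×V)₁ = ∂V₃/∂y − ∂V₂/∂z = x*z - 4*y
(∇×V)₂ = ∂V₁/∂z − ∂V₃/∂x = 6*x - y*z + 1
(∇×V)₃ = ∂V₂/∂x − ∂V₁/∂y = 10*x
∇×V = (x*z - 4*y, 6*x - y*z + 1, 10*x)
At (-2, 2, -2): (-4, -7, -20).

(-4, -7, -20)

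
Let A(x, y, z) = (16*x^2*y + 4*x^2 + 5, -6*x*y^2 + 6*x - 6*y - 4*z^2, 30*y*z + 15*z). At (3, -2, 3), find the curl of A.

(114, 0, -162)

(∇×A)₁ = ∂A₃/∂y − ∂A₂/∂z = 38*z
(∇×A)₂ = ∂A₁/∂z − ∂A₃/∂x = 0
(∇×A)₃ = ∂A₂/∂x − ∂A₁/∂y = -16*x^2 - 6*y^2 + 6
∇×A = (38*z, 0, -16*x^2 - 6*y^2 + 6)
At (3, -2, 3): (114, 0, -162).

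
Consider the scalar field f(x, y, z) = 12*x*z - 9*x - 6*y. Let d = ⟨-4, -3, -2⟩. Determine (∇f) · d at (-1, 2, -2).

174

∂f/∂x = 12*z - 9
∂f/∂y = -6
∂f/∂z = 12*x
∇f at (-1, 2, -2) = (-33, -6, -12)
∇f · d = (-33)(-4) + (-6)(-3) + (-12)(-2) = 174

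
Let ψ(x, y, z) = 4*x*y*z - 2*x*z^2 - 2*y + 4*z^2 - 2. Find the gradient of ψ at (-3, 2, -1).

(-10, 10, -44)

∂ψ/∂x = 4*y*z - 2*z^2
∂ψ/∂y = 4*x*z - 2
∂ψ/∂z = 4*x*y - 4*x*z + 8*z
∇ψ = (4*y*z - 2*z^2, 4*x*z - 2, 4*x*y - 4*x*z + 8*z)
At (-3, 2, -1): (-10, 10, -44).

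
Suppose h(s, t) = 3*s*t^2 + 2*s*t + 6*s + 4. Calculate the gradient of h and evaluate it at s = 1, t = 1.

∂h/∂s = 3*t^2 + 2*t + 6
∂h/∂t = 6*s*t + 2*s
∇h = (3*t^2 + 2*t + 6, 6*s*t + 2*s)
At (1, 1): (11, 8).

(11, 8)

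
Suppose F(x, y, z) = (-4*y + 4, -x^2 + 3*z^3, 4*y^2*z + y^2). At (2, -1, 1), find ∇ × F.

(-19, 0, 0)

(∇×F)₁ = ∂F₃/∂y − ∂F₂/∂z = 8*y*z + 2*y - 9*z^2
(∇×F)₂ = ∂F₁/∂z − ∂F₃/∂x = 0
(∇×F)₃ = ∂F₂/∂x − ∂F₁/∂y = -2*x + 4
∇×F = (8*y*z + 2*y - 9*z^2, 0, -2*x + 4)
At (2, -1, 1): (-19, 0, 0).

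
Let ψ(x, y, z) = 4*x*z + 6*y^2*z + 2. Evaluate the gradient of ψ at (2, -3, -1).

(-4, 36, 62)

∂ψ/∂x = 4*z
∂ψ/∂y = 12*y*z
∂ψ/∂z = 4*x + 6*y^2
∇ψ = (4*z, 12*y*z, 4*x + 6*y^2)
At (2, -3, -1): (-4, 36, 62).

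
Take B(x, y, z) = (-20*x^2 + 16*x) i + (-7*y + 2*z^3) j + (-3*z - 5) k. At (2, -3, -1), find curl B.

(-6, 0, 0)

(∇×B)₁ = ∂B₃/∂y − ∂B₂/∂z = -6*z^2
(∇×B)₂ = ∂B₁/∂z − ∂B₃/∂x = 0
(∇×B)₃ = ∂B₂/∂x − ∂B₁/∂y = 0
∇×B = (-6*z^2, 0, 0)
At (2, -3, -1): (-6, 0, 0).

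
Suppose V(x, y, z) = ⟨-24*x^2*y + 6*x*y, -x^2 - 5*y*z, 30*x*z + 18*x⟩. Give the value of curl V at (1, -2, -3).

(∇×V)₁ = ∂V₃/∂y − ∂V₂/∂z = 5*y
(∇×V)₂ = ∂V₁/∂z − ∂V₃/∂x = -30*z - 18
(∇×V)₃ = ∂V₂/∂x − ∂V₁/∂y = 24*x^2 - 8*x
∇×V = (5*y, -30*z - 18, 24*x^2 - 8*x)
At (1, -2, -3): (-10, 72, 16).

(-10, 72, 16)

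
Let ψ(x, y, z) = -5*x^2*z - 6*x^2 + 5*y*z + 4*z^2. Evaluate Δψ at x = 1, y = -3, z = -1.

∂²ψ/∂x² = -2*(5*z + 6)
∂²ψ/∂y² = 0
∂²ψ/∂z² = 8
∇²ψ = -10*z - 4
At (1, -3, -1): 6.

6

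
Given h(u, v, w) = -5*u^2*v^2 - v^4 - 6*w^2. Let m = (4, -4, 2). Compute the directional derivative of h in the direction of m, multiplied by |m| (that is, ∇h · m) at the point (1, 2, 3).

∂h/∂u = -10*u*v^2
∂h/∂v = -10*u^2*v - 4*v^3
∂h/∂w = -12*w
∇h at (1, 2, 3) = (-40, -52, -36)
∇h · m = (-40)(4) + (-52)(-4) + (-36)(2) = -24

-24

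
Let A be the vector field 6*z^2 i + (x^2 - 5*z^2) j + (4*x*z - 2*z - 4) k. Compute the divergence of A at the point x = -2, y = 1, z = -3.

-10

∂A₁/∂x = 0
∂A₂/∂y = 0
∂A₃/∂z = 4*x - 2
∇·A = 4*x - 2
At (-2, 1, -3): -10.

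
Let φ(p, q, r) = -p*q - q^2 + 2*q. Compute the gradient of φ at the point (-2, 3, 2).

(-3, -2, 0)

∂φ/∂p = -q
∂φ/∂q = -p - 2*q + 2
∂φ/∂r = 0
∇φ = (-q, -p - 2*q + 2, 0)
At (-2, 3, 2): (-3, -2, 0).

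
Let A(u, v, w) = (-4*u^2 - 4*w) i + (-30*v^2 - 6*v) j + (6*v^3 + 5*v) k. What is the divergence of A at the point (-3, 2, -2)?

-102

∂A₁/∂u = -8*u
∂A₂/∂v = -60*v - 6
∂A₃/∂w = 0
∇·A = -8*u - 60*v - 6
At (-3, 2, -2): -102.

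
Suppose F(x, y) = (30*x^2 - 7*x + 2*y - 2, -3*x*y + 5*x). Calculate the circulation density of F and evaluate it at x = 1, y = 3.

-6

∂F₂/∂x = -3*y + 5
∂F₁/∂y = 2
Scalar curl = -3*y + 3
At (1, 3): -6.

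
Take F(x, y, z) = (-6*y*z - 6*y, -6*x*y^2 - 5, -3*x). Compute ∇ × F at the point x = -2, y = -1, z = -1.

(0, 9, -6)

(∇×F)₁ = ∂F₃/∂y − ∂F₂/∂z = 0
(∇×F)₂ = ∂F₁/∂z − ∂F₃/∂x = -6*y + 3
(∇×F)₃ = ∂F₂/∂x − ∂F₁/∂y = -6*y^2 + 6*z + 6
∇×F = (0, -6*y + 3, -6*y^2 + 6*z + 6)
At (-2, -1, -1): (0, 9, -6).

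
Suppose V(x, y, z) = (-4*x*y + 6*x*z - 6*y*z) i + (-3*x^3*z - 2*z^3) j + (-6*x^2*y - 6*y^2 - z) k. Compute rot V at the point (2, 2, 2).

(0, 48, -52)

(∇×V)₁ = ∂V₃/∂y − ∂V₂/∂z = 3*x^3 - 6*x^2 - 12*y + 6*z^2
(∇×V)₂ = ∂V₁/∂z − ∂V₃/∂x = 12*x*y + 6*x - 6*y
(∇×V)₃ = ∂V₂/∂x − ∂V₁/∂y = -9*x^2*z + 4*x + 6*z
∇×V = (3*x^3 - 6*x^2 - 12*y + 6*z^2, 12*x*y + 6*x - 6*y, -9*x^2*z + 4*x + 6*z)
At (2, 2, 2): (0, 48, -52).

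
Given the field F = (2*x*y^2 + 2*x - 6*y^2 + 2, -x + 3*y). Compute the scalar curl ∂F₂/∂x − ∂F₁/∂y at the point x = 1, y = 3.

∂F₂/∂x = -1
∂F₁/∂y = 4*x*y - 12*y
Scalar curl = -4*x*y + 12*y - 1
At (1, 3): 23.

23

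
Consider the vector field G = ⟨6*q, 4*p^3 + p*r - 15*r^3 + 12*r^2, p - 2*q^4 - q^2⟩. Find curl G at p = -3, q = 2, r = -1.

(∇×G)₁ = ∂G₃/∂q − ∂G₂/∂r = -p - 8*q^3 - 2*q + 45*r^2 - 24*r
(∇×G)₂ = ∂G₁/∂r − ∂G₃/∂p = -1
(∇×G)₃ = ∂G₂/∂p − ∂G₁/∂q = 12*p^2 + r - 6
∇×G = (-p - 8*q^3 - 2*q + 45*r^2 - 24*r, -1, 12*p^2 + r - 6)
At (-3, 2, -1): (4, -1, 101).

(4, -1, 101)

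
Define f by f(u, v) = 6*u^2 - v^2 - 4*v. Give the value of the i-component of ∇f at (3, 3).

36

(∇f)_1 = ∂f/∂u = 12*u
At (3, 3): 36.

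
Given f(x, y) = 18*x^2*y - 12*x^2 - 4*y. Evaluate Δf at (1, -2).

∂²f/∂x² = 12*(3*y - 2)
∂²f/∂y² = 0
∇²f = 36*y - 24
At (1, -2): -96.

-96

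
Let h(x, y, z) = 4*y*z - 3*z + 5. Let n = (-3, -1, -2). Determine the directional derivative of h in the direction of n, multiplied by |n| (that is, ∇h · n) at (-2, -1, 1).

10

∂h/∂x = 0
∂h/∂y = 4*z
∂h/∂z = 4*y - 3
∇h at (-2, -1, 1) = (0, 4, -7)
∇h · n = (0)(-3) + (4)(-1) + (-7)(-2) = 10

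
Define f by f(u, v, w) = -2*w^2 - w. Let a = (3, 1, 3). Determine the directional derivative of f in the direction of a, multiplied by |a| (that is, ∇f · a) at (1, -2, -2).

∂f/∂u = 0
∂f/∂v = 0
∂f/∂w = -4*w - 1
∇f at (1, -2, -2) = (0, 0, 7)
∇f · a = (0)(3) + (0)(1) + (7)(3) = 21

21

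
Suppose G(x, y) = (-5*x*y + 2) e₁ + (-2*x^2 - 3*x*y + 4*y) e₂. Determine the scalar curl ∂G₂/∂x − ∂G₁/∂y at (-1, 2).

-7

∂G₂/∂x = -4*x - 3*y
∂G₁/∂y = -5*x
Scalar curl = x - 3*y
At (-1, 2): -7.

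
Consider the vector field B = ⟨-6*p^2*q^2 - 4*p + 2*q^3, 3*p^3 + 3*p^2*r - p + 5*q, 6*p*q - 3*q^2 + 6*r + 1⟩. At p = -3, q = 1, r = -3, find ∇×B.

(-51, -6, 236)

(∇×B)₁ = ∂B₃/∂q − ∂B₂/∂r = -3*p^2 + 6*p - 6*q
(∇×B)₂ = ∂B₁/∂r − ∂B₃/∂p = -6*q
(∇×B)₃ = ∂B₂/∂p − ∂B₁/∂q = 12*p^2*q + 9*p^2 + 6*p*r - 6*q^2 - 1
∇×B = (-3*p^2 + 6*p - 6*q, -6*q, 12*p^2*q + 9*p^2 + 6*p*r - 6*q^2 - 1)
At (-3, 1, -3): (-51, -6, 236).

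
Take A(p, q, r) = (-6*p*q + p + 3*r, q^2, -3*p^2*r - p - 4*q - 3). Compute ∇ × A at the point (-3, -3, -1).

(∇×A)₁ = ∂A₃/∂q − ∂A₂/∂r = -4
(∇×A)₂ = ∂A₁/∂r − ∂A₃/∂p = 6*p*r + 4
(∇×A)₃ = ∂A₂/∂p − ∂A₁/∂q = 6*p
∇×A = (-4, 6*p*r + 4, 6*p)
At (-3, -3, -1): (-4, 22, -18).

(-4, 22, -18)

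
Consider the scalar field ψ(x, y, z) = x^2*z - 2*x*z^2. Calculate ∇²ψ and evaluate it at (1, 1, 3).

∂²ψ/∂x² = 2*z
∂²ψ/∂y² = 0
∂²ψ/∂z² = -4*x
∇²ψ = -4*x + 2*z
At (1, 1, 3): 2.

2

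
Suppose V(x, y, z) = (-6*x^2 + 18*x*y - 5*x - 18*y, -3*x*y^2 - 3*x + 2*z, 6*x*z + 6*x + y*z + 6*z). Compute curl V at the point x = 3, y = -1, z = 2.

(0, -18, -42)

(∇×V)₁ = ∂V₃/∂y − ∂V₂/∂z = z - 2
(∇×V)₂ = ∂V₁/∂z − ∂V₃/∂x = -6*z - 6
(∇×V)₃ = ∂V₂/∂x − ∂V₁/∂y = -18*x - 3*y^2 + 15
∇×V = (z - 2, -6*z - 6, -18*x - 3*y^2 + 15)
At (3, -1, 2): (0, -18, -42).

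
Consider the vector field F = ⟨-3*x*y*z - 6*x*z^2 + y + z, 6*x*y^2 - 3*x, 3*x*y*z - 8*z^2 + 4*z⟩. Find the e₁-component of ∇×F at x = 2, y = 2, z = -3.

(∇×F)_1 = ∂F₃/∂y − ∂F₂/∂z
= 3*x*z − (0)
= 3*x*z
At (2, 2, -3): -18.

-18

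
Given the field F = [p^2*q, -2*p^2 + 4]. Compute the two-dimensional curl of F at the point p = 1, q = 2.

-5

∂F₂/∂p = -4*p
∂F₁/∂q = p^2
Scalar curl = -p^2 - 4*p
At (1, 2): -5.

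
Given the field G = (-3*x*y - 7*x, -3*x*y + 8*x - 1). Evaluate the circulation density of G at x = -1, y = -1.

∂G₂/∂x = -3*y + 8
∂G₁/∂y = -3*x
Scalar curl = 3*x - 3*y + 8
At (-1, -1): 8.

8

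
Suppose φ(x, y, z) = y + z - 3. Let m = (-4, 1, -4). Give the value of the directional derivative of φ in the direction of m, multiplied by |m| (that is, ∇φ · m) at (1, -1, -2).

∂φ/∂x = 0
∂φ/∂y = 1
∂φ/∂z = 1
∇φ at (1, -1, -2) = (0, 1, 1)
∇φ · m = (0)(-4) + (1)(1) + (1)(-4) = -3

-3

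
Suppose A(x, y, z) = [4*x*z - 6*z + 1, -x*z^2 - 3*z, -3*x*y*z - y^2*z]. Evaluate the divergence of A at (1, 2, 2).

-2

∂A₁/∂x = 4*z
∂A₂/∂y = 0
∂A₃/∂z = -3*x*y - y^2
∇·A = -3*x*y - y^2 + 4*z
At (1, 2, 2): -2.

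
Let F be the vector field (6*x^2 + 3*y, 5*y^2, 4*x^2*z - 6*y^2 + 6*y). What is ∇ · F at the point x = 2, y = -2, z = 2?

∂F₁/∂x = 12*x
∂F₂/∂y = 10*y
∂F₃/∂z = 4*x^2
∇·F = 4*x^2 + 12*x + 10*y
At (2, -2, 2): 20.

20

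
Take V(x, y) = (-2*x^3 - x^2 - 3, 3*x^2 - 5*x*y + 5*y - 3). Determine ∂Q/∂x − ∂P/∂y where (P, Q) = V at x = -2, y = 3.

∂V₂/∂x = 6*x - 5*y
∂V₁/∂y = 0
Scalar curl = 6*x - 5*y
At (-2, 3): -27.

-27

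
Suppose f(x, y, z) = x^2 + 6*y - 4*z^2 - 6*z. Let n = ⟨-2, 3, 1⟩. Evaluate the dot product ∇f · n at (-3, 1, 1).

16

∂f/∂x = 2*x
∂f/∂y = 6
∂f/∂z = -8*z - 6
∇f at (-3, 1, 1) = (-6, 6, -14)
∇f · n = (-6)(-2) + (6)(3) + (-14)(1) = 16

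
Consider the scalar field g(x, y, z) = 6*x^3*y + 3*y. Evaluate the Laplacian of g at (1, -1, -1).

-36

∂²g/∂x² = 36*x*y
∂²g/∂y² = 0
∂²g/∂z² = 0
∇²g = 36*x*y
At (1, -1, -1): -36.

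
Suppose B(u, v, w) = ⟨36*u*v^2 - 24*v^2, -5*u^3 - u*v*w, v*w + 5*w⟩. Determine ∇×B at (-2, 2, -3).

(-7, 0, 330)

(∇×B)₁ = ∂B₃/∂v − ∂B₂/∂w = u*v + w
(∇×B)₂ = ∂B₁/∂w − ∂B₃/∂u = 0
(∇×B)₃ = ∂B₂/∂u − ∂B₁/∂v = -15*u^2 - 72*u*v - v*w + 48*v
∇×B = (u*v + w, 0, -15*u^2 - 72*u*v - v*w + 48*v)
At (-2, 2, -3): (-7, 0, 330).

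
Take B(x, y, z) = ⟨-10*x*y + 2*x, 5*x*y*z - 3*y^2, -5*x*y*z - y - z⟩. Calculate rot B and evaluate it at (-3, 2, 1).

(∇×B)₁ = ∂B₃/∂y − ∂B₂/∂z = -5*x*y - 5*x*z - 1
(∇×B)₂ = ∂B₁/∂z − ∂B₃/∂x = 5*y*z
(∇×B)₃ = ∂B₂/∂x − ∂B₁/∂y = 10*x + 5*y*z
∇×B = (-5*x*y - 5*x*z - 1, 5*y*z, 10*x + 5*y*z)
At (-3, 2, 1): (44, 10, -20).

(44, 10, -20)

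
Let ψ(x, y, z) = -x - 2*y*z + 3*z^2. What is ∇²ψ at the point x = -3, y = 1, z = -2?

6

∂²ψ/∂x² = 0
∂²ψ/∂y² = 0
∂²ψ/∂z² = 6
∇²ψ = 6
At (-3, 1, -2): 6.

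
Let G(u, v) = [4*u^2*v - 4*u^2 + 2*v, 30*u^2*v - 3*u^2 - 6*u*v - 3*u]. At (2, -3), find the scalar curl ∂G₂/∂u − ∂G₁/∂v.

∂G₂/∂u = 60*u*v - 6*u - 6*v - 3
∂G₁/∂v = 4*u^2 + 2
Scalar curl = -4*u^2 + 60*u*v - 6*u - 6*v - 5
At (2, -3): -375.

-375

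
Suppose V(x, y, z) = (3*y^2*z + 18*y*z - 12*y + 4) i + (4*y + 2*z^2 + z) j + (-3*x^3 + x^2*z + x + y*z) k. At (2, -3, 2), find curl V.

(-7, 0, 12)

(∇×V)₁ = ∂V₃/∂y − ∂V₂/∂z = -3*z - 1
(∇×V)₂ = ∂V₁/∂z − ∂V₃/∂x = 9*x^2 - 2*x*z + 3*y^2 + 18*y - 1
(∇×V)₃ = ∂V₂/∂x − ∂V₁/∂y = -6*y*z - 18*z + 12
∇×V = (-3*z - 1, 9*x^2 - 2*x*z + 3*y^2 + 18*y - 1, -6*y*z - 18*z + 12)
At (2, -3, 2): (-7, 0, 12).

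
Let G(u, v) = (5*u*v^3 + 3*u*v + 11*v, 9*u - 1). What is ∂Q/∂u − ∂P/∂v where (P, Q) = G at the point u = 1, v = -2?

-65

∂G₂/∂u = 9
∂G₁/∂v = 15*u*v^2 + 3*u + 11
Scalar curl = -15*u*v^2 - 3*u - 2
At (1, -2): -65.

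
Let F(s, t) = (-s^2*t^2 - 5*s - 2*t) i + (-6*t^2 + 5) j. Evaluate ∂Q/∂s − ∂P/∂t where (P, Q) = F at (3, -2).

-34

∂F₂/∂s = 0
∂F₁/∂t = -2*s^2*t - 2
Scalar curl = 2*s^2*t + 2
At (3, -2): -34.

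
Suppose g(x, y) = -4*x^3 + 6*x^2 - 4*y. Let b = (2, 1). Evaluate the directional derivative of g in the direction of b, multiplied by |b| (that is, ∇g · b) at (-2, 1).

-148

∂g/∂x = -12*x^2 + 12*x
∂g/∂y = -4
∇g at (-2, 1) = (-72, -4)
∇g · b = (-72)(2) + (-4)(1) = -148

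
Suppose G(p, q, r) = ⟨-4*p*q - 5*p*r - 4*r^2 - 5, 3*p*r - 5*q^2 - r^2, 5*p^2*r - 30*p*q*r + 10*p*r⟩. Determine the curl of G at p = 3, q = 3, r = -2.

(∇×G)₁ = ∂G₃/∂q − ∂G₂/∂r = -30*p*r - 3*p + 2*r
(∇×G)₂ = ∂G₁/∂r − ∂G₃/∂p = -10*p*r - 5*p + 30*q*r - 18*r
(∇×G)₃ = ∂G₂/∂p − ∂G₁/∂q = 4*p + 3*r
∇×G = (-30*p*r - 3*p + 2*r, -10*p*r - 5*p + 30*q*r - 18*r, 4*p + 3*r)
At (3, 3, -2): (167, -99, 6).

(167, -99, 6)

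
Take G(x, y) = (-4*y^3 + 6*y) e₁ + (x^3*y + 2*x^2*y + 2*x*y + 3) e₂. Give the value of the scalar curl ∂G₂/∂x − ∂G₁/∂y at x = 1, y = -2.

∂G₂/∂x = 3*x^2*y + 4*x*y + 2*y
∂G₁/∂y = -12*y^2 + 6
Scalar curl = 3*x^2*y + 4*x*y + 12*y^2 + 2*y - 6
At (1, -2): 24.

24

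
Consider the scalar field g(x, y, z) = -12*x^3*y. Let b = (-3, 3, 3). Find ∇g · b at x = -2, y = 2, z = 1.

∂g/∂x = -36*x^2*y
∂g/∂y = -12*x^3
∂g/∂z = 0
∇g at (-2, 2, 1) = (-288, 96, 0)
∇g · b = (-288)(-3) + (96)(3) + (0)(3) = 1152

1152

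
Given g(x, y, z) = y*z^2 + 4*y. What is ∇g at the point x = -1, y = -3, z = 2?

∂g/∂x = 0
∂g/∂y = z^2 + 4
∂g/∂z = 2*y*z
∇g = (0, z^2 + 4, 2*y*z)
At (-1, -3, 2): (0, 8, -12).

(0, 8, -12)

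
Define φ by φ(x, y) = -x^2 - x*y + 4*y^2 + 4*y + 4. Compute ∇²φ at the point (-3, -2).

∂²φ/∂x² = -2
∂²φ/∂y² = 8
∇²φ = 6
At (-3, -2): 6.

6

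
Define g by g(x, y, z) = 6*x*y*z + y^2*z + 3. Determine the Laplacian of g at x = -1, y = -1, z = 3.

∂²g/∂x² = 0
∂²g/∂y² = 2*z
∂²g/∂z² = 0
∇²g = 2*z
At (-1, -1, 3): 6.

6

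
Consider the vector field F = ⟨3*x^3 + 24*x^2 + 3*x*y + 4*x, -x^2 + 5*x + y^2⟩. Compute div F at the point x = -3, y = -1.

∂F₁/∂x = 9*x^2 + 48*x + 3*y + 4
∂F₂/∂y = 2*y
∇·F = 9*x^2 + 48*x + 5*y + 4
At (-3, -1): -64.

-64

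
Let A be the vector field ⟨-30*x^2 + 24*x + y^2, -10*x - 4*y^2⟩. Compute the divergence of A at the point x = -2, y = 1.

∂A₁/∂x = -60*x + 24
∂A₂/∂y = -8*y
∇·A = -60*x - 8*y + 24
At (-2, 1): 136.

136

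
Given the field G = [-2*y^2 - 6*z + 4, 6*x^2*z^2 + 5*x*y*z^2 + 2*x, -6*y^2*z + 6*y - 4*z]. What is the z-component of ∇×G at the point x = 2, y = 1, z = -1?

(∇×G)_3 = ∂G₂/∂x − ∂G₁/∂y
= 12*x*z^2 + 5*y*z^2 + 2 − (-4*y)
= 12*x*z^2 + 5*y*z^2 + 4*y + 2
At (2, 1, -1): 35.

35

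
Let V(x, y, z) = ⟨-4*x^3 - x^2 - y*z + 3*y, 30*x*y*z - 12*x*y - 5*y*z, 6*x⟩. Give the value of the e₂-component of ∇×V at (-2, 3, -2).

(∇×V)_2 = ∂V₁/∂z − ∂V₃/∂x
= -y − (6)
= -y - 6
At (-2, 3, -2): -9.

-9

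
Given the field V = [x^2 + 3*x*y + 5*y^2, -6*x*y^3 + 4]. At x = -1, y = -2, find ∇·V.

64

∂V₁/∂x = 2*x + 3*y
∂V₂/∂y = -18*x*y^2
∇·V = -18*x*y^2 + 2*x + 3*y
At (-1, -2): 64.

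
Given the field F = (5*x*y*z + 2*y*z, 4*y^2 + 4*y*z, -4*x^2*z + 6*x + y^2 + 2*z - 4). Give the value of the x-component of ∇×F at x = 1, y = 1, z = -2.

(∇×F)_1 = ∂F₃/∂y − ∂F₂/∂z
= 2*y − (4*y)
= -2*y
At (1, 1, -2): -2.

-2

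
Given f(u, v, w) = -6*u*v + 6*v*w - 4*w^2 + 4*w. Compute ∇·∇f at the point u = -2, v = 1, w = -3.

∂²f/∂u² = 0
∂²f/∂v² = 0
∂²f/∂w² = -8
∇²f = -8
At (-2, 1, -3): -8.

-8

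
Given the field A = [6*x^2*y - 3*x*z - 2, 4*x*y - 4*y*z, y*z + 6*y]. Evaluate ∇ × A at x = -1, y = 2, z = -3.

(11, 3, 2)

(∇×A)₁ = ∂A₃/∂y − ∂A₂/∂z = 4*y + z + 6
(∇×A)₂ = ∂A₁/∂z − ∂A₃/∂x = -3*x
(∇×A)₃ = ∂A₂/∂x − ∂A₁/∂y = -6*x^2 + 4*y
∇×A = (4*y + z + 6, -3*x, -6*x^2 + 4*y)
At (-1, 2, -3): (11, 3, 2).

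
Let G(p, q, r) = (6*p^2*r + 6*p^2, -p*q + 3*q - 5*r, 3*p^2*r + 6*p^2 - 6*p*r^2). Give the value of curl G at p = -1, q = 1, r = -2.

(5, 30, -1)

(∇×G)₁ = ∂G₃/∂q − ∂G₂/∂r = 5
(∇×G)₂ = ∂G₁/∂r − ∂G₃/∂p = 6*p^2 - 6*p*r - 12*p + 6*r^2
(∇×G)₃ = ∂G₂/∂p − ∂G₁/∂q = -q
∇×G = (5, 6*p^2 - 6*p*r - 12*p + 6*r^2, -q)
At (-1, 1, -2): (5, 30, -1).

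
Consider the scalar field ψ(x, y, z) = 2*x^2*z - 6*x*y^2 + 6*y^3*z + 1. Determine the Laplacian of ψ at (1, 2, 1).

64

∂²ψ/∂x² = 4*z
∂²ψ/∂y² = 12*(-x + 3*y*z)
∂²ψ/∂z² = 0
∇²ψ = -12*x + 36*y*z + 4*z
At (1, 2, 1): 64.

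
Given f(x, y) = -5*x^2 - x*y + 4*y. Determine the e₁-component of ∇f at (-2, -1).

(∇f)_1 = ∂f/∂x = -10*x - y
At (-2, -1): 21.

21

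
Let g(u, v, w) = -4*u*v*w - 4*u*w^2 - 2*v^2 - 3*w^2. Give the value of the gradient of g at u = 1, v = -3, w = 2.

(8, 4, -16)

∂g/∂u = -4*v*w - 4*w^2
∂g/∂v = -4*u*w - 4*v
∂g/∂w = -4*u*v - 8*u*w - 6*w
∇g = (-4*v*w - 4*w^2, -4*u*w - 4*v, -4*u*v - 8*u*w - 6*w)
At (1, -3, 2): (8, 4, -16).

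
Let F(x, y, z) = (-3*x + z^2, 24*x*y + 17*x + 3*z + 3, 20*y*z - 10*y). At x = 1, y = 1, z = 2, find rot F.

(∇×F)₁ = ∂F₃/∂y − ∂F₂/∂z = 20*z - 13
(∇×F)₂ = ∂F₁/∂z − ∂F₃/∂x = 2*z
(∇×F)₃ = ∂F₂/∂x − ∂F₁/∂y = 24*y + 17
∇×F = (20*z - 13, 2*z, 24*y + 17)
At (1, 1, 2): (27, 4, 41).

(27, 4, 41)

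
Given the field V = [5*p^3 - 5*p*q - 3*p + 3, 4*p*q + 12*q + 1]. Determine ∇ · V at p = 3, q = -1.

161

∂V₁/∂p = 15*p^2 - 5*q - 3
∂V₂/∂q = 4*p + 12
∇·V = 15*p^2 + 4*p - 5*q + 9
At (3, -1): 161.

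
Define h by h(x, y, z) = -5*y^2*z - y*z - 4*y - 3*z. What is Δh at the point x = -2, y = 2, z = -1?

10

∂²h/∂x² = 0
∂²h/∂y² = -10*z
∂²h/∂z² = 0
∇²h = -10*z
At (-2, 2, -1): 10.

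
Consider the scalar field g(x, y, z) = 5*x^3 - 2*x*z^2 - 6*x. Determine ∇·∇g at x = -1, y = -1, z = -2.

-26

∂²g/∂x² = 30*x
∂²g/∂y² = 0
∂²g/∂z² = -4*x
∇²g = 26*x
At (-1, -1, -2): -26.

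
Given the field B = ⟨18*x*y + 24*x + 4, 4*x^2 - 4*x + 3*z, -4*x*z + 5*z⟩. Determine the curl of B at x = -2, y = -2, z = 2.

(-3, 8, 16)

(∇×B)₁ = ∂B₃/∂y − ∂B₂/∂z = -3
(∇×B)₂ = ∂B₁/∂z − ∂B₃/∂x = 4*z
(∇×B)₃ = ∂B₂/∂x − ∂B₁/∂y = -10*x - 4
∇×B = (-3, 4*z, -10*x - 4)
At (-2, -2, 2): (-3, 8, 16).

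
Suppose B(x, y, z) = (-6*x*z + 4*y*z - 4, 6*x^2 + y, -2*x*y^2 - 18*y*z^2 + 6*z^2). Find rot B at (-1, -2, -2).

(∇×B)₁ = ∂B₃/∂y − ∂B₂/∂z = -4*x*y - 18*z^2
(∇×B)₂ = ∂B₁/∂z − ∂B₃/∂x = -6*x + 2*y^2 + 4*y
(∇×B)₃ = ∂B₂/∂x − ∂B₁/∂y = 12*x - 4*z
∇×B = (-4*x*y - 18*z^2, -6*x + 2*y^2 + 4*y, 12*x - 4*z)
At (-1, -2, -2): (-80, 6, -4).

(-80, 6, -4)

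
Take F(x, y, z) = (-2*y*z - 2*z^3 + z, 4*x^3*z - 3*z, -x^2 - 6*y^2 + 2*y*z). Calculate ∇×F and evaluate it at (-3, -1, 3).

(129, -57, 330)

(∇×F)₁ = ∂F₃/∂y − ∂F₂/∂z = -4*x^3 - 12*y + 2*z + 3
(∇×F)₂ = ∂F₁/∂z − ∂F₃/∂x = 2*x - 2*y - 6*z^2 + 1
(∇×F)₃ = ∂F₂/∂x − ∂F₁/∂y = 12*x^2*z + 2*z
∇×F = (-4*x^3 - 12*y + 2*z + 3, 2*x - 2*y - 6*z^2 + 1, 12*x^2*z + 2*z)
At (-3, -1, 3): (129, -57, 330).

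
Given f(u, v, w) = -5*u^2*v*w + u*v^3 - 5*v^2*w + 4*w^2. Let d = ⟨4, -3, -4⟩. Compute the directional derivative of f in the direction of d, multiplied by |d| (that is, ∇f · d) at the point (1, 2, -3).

∂f/∂u = -10*u*v*w + v^3
∂f/∂v = -5*u^2*w + 3*u*v^2 - 10*v*w
∂f/∂w = -5*u^2*v - 5*v^2 + 8*w
∇f at (1, 2, -3) = (68, 87, -54)
∇f · d = (68)(4) + (87)(-3) + (-54)(-4) = 227

227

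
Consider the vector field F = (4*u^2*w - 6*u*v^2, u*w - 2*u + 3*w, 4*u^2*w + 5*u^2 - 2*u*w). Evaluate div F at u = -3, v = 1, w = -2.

∂F₁/∂u = 8*u*w - 6*v^2
∂F₂/∂v = 0
∂F₃/∂w = 4*u^2 - 2*u
∇·F = 4*u^2 + 8*u*w - 2*u - 6*v^2
At (-3, 1, -2): 84.

84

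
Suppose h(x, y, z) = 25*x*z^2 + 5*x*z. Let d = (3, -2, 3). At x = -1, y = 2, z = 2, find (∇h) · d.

15

∂h/∂x = 25*z^2 + 5*z
∂h/∂y = 0
∂h/∂z = 50*x*z + 5*x
∇h at (-1, 2, 2) = (110, 0, -105)
∇h · d = (110)(3) + (0)(-2) + (-105)(3) = 15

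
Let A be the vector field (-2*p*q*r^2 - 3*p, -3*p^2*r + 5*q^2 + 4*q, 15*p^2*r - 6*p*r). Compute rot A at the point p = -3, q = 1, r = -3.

(27, -324, -108)

(∇×A)₁ = ∂A₃/∂q − ∂A₂/∂r = 3*p^2
(∇×A)₂ = ∂A₁/∂r − ∂A₃/∂p = -4*p*q*r - 30*p*r + 6*r
(∇×A)₃ = ∂A₂/∂p − ∂A₁/∂q = 2*p*r^2 - 6*p*r
∇×A = (3*p^2, -4*p*q*r - 30*p*r + 6*r, 2*p*r^2 - 6*p*r)
At (-3, 1, -3): (27, -324, -108).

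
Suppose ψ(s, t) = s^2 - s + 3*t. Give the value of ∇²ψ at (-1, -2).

2

∂²ψ/∂s² = 2
∂²ψ/∂t² = 0
∇²ψ = 2
At (-1, -2): 2.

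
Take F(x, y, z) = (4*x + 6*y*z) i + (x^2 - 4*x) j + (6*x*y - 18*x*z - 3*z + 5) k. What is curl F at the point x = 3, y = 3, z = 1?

(18, 18, -4)

(∇×F)₁ = ∂F₃/∂y − ∂F₂/∂z = 6*x
(∇×F)₂ = ∂F₁/∂z − ∂F₃/∂x = 18*z
(∇×F)₃ = ∂F₂/∂x − ∂F₁/∂y = 2*x - 6*z - 4
∇×F = (6*x, 18*z, 2*x - 6*z - 4)
At (3, 3, 1): (18, 18, -4).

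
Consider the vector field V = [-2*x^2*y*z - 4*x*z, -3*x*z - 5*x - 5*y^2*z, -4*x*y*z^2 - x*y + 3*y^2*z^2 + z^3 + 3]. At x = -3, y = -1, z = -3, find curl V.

(∇×V)₁ = ∂V₃/∂y − ∂V₂/∂z = -4*x*z^2 + 2*x + 5*y^2 + 6*y*z^2
(∇×V)₂ = ∂V₁/∂z − ∂V₃/∂x = -2*x^2*y - 4*x + 4*y*z^2 + y
(∇×V)₃ = ∂V₂/∂x − ∂V₁/∂y = 2*x^2*z - 3*z - 5
∇×V = (-4*x*z^2 + 2*x + 5*y^2 + 6*y*z^2, -2*x^2*y - 4*x + 4*y*z^2 + y, 2*x^2*z - 3*z - 5)
At (-3, -1, -3): (53, -7, -50).

(53, -7, -50)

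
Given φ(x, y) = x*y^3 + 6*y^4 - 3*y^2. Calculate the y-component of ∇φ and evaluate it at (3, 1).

27

(∇φ)_2 = ∂φ/∂y = 3*x*y^2 + 24*y^3 - 6*y
At (3, 1): 27.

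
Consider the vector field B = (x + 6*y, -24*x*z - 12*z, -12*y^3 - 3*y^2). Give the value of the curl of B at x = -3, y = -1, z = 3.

(-90, 0, -78)

(∇×B)₁ = ∂B₃/∂y − ∂B₂/∂z = 24*x - 36*y^2 - 6*y + 12
(∇×B)₂ = ∂B₁/∂z − ∂B₃/∂x = 0
(∇×B)₃ = ∂B₂/∂x − ∂B₁/∂y = -24*z - 6
∇×B = (24*x - 36*y^2 - 6*y + 12, 0, -24*z - 6)
At (-3, -1, 3): (-90, 0, -78).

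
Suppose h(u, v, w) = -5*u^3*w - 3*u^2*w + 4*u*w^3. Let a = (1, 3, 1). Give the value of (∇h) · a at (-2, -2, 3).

∂h/∂u = -15*u^2*w - 6*u*w + 4*w^3
∂h/∂v = 0
∂h/∂w = -5*u^3 - 3*u^2 + 12*u*w^2
∇h at (-2, -2, 3) = (-36, 0, -188)
∇h · a = (-36)(1) + (0)(3) + (-188)(1) = -224

-224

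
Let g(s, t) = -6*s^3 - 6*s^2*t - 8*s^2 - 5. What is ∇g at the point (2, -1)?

(-80, -24)

∂g/∂s = -18*s^2 - 12*s*t - 16*s
∂g/∂t = -6*s^2
∇g = (-18*s^2 - 12*s*t - 16*s, -6*s^2)
At (2, -1): (-80, -24).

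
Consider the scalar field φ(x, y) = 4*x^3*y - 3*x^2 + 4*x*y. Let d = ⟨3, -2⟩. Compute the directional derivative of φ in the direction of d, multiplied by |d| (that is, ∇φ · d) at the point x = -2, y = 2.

∂φ/∂x = 12*x^2*y - 6*x + 4*y
∂φ/∂y = 4*x^3 + 4*x
∇φ at (-2, 2) = (116, -40)
∇φ · d = (116)(3) + (-40)(-2) = 428

428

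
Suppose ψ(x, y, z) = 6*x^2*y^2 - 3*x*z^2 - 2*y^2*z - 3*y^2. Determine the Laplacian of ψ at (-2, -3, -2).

170

∂²ψ/∂x² = 12*y^2
∂²ψ/∂y² = 2*(6*x^2 - 2*z - 3)
∂²ψ/∂z² = -6*x
∇²ψ = 12*x^2 - 6*x + 12*y^2 - 4*z - 6
At (-2, -3, -2): 170.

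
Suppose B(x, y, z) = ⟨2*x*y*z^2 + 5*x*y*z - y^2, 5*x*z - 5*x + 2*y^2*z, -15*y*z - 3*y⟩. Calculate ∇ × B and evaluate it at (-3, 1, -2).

(40, 9, -19)

(∇×B)₁ = ∂B₃/∂y − ∂B₂/∂z = -5*x - 2*y^2 - 15*z - 3
(∇×B)₂ = ∂B₁/∂z − ∂B₃/∂x = 4*x*y*z + 5*x*y
(∇×B)₃ = ∂B₂/∂x − ∂B₁/∂y = -2*x*z^2 - 5*x*z + 2*y + 5*z - 5
∇×B = (-5*x - 2*y^2 - 15*z - 3, 4*x*y*z + 5*x*y, -2*x*z^2 - 5*x*z + 2*y + 5*z - 5)
At (-3, 1, -2): (40, 9, -19).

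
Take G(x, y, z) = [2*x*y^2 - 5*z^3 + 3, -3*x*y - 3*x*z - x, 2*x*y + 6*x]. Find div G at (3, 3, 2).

∂G₁/∂x = 2*y^2
∂G₂/∂y = -3*x
∂G₃/∂z = 0
∇·G = -3*x + 2*y^2
At (3, 3, 2): 9.

9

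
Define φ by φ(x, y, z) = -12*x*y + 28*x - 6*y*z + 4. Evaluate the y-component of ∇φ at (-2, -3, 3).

6

(∇φ)_2 = ∂φ/∂y = -12*x - 6*z
At (-2, -3, 3): 6.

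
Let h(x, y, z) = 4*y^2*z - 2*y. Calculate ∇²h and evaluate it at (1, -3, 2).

∂²h/∂x² = 0
∂²h/∂y² = 8*z
∂²h/∂z² = 0
∇²h = 8*z
At (1, -3, 2): 16.

16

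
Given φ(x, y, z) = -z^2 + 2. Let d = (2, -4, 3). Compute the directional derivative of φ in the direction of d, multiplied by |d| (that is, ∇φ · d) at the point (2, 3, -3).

∂φ/∂x = 0
∂φ/∂y = 0
∂φ/∂z = -2*z
∇φ at (2, 3, -3) = (0, 0, 6)
∇φ · d = (0)(2) + (0)(-4) + (6)(3) = 18

18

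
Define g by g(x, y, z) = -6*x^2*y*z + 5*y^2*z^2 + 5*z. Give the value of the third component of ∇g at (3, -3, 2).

(∇g)_3 = ∂g/∂z = -6*x^2*y + 10*y^2*z + 5
At (3, -3, 2): 347.

347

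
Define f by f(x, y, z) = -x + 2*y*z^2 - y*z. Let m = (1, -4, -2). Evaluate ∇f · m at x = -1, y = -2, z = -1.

∂f/∂x = -1
∂f/∂y = 2*z^2 - z
∂f/∂z = 4*y*z - y
∇f at (-1, -2, -1) = (-1, 3, 10)
∇f · m = (-1)(1) + (3)(-4) + (10)(-2) = -33

-33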